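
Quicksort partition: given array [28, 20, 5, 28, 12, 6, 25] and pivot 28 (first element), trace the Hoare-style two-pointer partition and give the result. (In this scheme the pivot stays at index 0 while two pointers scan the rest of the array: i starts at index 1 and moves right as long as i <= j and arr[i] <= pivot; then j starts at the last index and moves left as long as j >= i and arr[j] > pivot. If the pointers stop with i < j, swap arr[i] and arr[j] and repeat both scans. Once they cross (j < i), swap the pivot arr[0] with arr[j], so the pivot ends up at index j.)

Hoare-style two-pointer partition with pivot = 28:

Initial array: [28, 20, 5, 28, 12, 6, 25]

Pointers start at i = 1, j = 6.
i ends at 7, j ends at 6: the pointers have crossed (j < i), so scanning stops.

Swap pivot arr[0] with arr[6] to place pivot at position 6: [25, 20, 5, 28, 12, 6, 28]
Pivot position: 6

After partitioning with pivot 28, the array becomes [25, 20, 5, 28, 12, 6, 28]. The pivot is placed at index 6. All elements to the left of the pivot are <= 28, and all elements to the right are > 28.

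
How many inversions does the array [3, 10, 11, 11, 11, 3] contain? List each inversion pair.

Finding inversions in [3, 10, 11, 11, 11, 3]:

(1, 5): arr[1]=10 > arr[5]=3
(2, 5): arr[2]=11 > arr[5]=3
(3, 5): arr[3]=11 > arr[5]=3
(4, 5): arr[4]=11 > arr[5]=3

Total inversions: 4

The array has 4 inversion(s): (1,5), (2,5), (3,5), (4,5). Each pair (i,j) satisfies i < j and arr[i] > arr[j].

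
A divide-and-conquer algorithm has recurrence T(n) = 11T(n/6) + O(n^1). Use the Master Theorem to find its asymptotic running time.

Master Theorem for T(n) = 11T(n/6) + O(n^1):

a = 11, b = 6, c = 1
log_b(a) = log_6(11) = 1.3383

Case 1: c = 1 < log_6(11) = 1.3383
T(n) = O(n^(log_6 11))

For T(n) = 11T(n/6) + O(n^1): log_6(11) = 1.3383. This is Case 1 of the Master Theorem (c < log_b(a), work dominated by leaves), giving O(n^(log_6 11)).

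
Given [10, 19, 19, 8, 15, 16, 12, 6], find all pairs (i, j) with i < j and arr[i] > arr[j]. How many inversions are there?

Finding inversions in [10, 19, 19, 8, 15, 16, 12, 6]:

(0, 3): arr[0]=10 > arr[3]=8
(0, 7): arr[0]=10 > arr[7]=6
(1, 3): arr[1]=19 > arr[3]=8
(1, 4): arr[1]=19 > arr[4]=15
(1, 5): arr[1]=19 > arr[5]=16
(1, 6): arr[1]=19 > arr[6]=12
(1, 7): arr[1]=19 > arr[7]=6
(2, 3): arr[2]=19 > arr[3]=8
(2, 4): arr[2]=19 > arr[4]=15
(2, 5): arr[2]=19 > arr[5]=16
(2, 6): arr[2]=19 > arr[6]=12
(2, 7): arr[2]=19 > arr[7]=6
(3, 7): arr[3]=8 > arr[7]=6
(4, 6): arr[4]=15 > arr[6]=12
(4, 7): arr[4]=15 > arr[7]=6
(5, 6): arr[5]=16 > arr[6]=12
(5, 7): arr[5]=16 > arr[7]=6
(6, 7): arr[6]=12 > arr[7]=6

Total inversions: 18

The array has 18 inversion(s): (0,3), (0,7), (1,3), (1,4), (1,5), (1,6), (1,7), (2,3), (2,4), (2,5), (2,6), (2,7), (3,7), (4,6), (4,7), (5,6), (5,7), (6,7). Each pair (i,j) satisfies i < j and arr[i] > arr[j].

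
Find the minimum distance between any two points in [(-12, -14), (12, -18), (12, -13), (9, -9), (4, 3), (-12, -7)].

Computing all pairwise distances among 6 points:

d((-12, -14), (12, -18)) = 24.3311
d((-12, -14), (12, -13)) = 24.0208
d((-12, -14), (9, -9)) = 21.587
d((-12, -14), (4, 3)) = 23.3452
d((-12, -14), (-12, -7)) = 7.0
d((12, -18), (12, -13)) = 5.0 <-- minimum
d((12, -18), (9, -9)) = 9.4868
d((12, -18), (4, 3)) = 22.4722
d((12, -18), (-12, -7)) = 26.4008
d((12, -13), (9, -9)) = 5.0 <-- minimum
d((12, -13), (4, 3)) = 17.8885
d((12, -13), (-12, -7)) = 24.7386
d((9, -9), (4, 3)) = 13.0
d((9, -9), (-12, -7)) = 21.095
d((4, 3), (-12, -7)) = 18.868

Minimum distance: 5.0 (tie among 2 pairs: (12, -18) and (12, -13); (12, -13) and (9, -9))

The minimum Euclidean distance is 5.0. There is a tie: 2 pairs achieve this minimum — (12, -18) and (12, -13); (12, -13) and (9, -9). Any of these is a valid closest pair. For 6 points, brute-force pairwise comparison is shown above. For large n, the divide-and-conquer algorithm (sort by x, recurse on halves, check the dividing strip) achieves O(n log n).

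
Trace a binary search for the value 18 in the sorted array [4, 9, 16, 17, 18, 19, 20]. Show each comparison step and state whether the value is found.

Binary search for 18 in [4, 9, 16, 17, 18, 19, 20]:

lo=0, hi=6, mid=3, arr[mid]=17 -> 17 < 18, search right half
lo=4, hi=6, mid=5, arr[mid]=19 -> 19 > 18, search left half
lo=4, hi=4, mid=4, arr[mid]=18 -> Found target at index 4!

Binary search finds 18 at index 4 after 3 comparisons. The search repeatedly halves the search space by comparing with the middle element.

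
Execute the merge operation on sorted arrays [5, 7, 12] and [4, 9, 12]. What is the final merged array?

Merging process:

Compare 5 vs 4: take 4 from right. Merged: [4]
Compare 5 vs 9: take 5 from left. Merged: [4, 5]
Compare 7 vs 9: take 7 from left. Merged: [4, 5, 7]
Compare 12 vs 9: take 9 from right. Merged: [4, 5, 7, 9]
Compare 12 vs 12: take 12 from left. Merged: [4, 5, 7, 9, 12]
Append remaining from right: [12]. Merged: [4, 5, 7, 9, 12, 12]

Final merged array: [4, 5, 7, 9, 12, 12]
Total comparisons: 5

The merged array is [4, 5, 7, 9, 12, 12], requiring 5 comparisons. The merge step runs in O(n) time where n is the total number of elements.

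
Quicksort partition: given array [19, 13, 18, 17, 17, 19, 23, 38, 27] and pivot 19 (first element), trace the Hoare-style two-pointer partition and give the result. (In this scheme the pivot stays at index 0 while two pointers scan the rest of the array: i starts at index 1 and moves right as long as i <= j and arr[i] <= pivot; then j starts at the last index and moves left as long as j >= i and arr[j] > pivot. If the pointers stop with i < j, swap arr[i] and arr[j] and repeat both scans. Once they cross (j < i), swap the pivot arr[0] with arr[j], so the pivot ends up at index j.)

Hoare-style two-pointer partition with pivot = 19:

Initial array: [19, 13, 18, 17, 17, 19, 23, 38, 27]

Pointers start at i = 1, j = 8.
i ends at 6, j ends at 5: the pointers have crossed (j < i), so scanning stops.

Swap pivot arr[0] with arr[5] to place pivot at position 5: [19, 13, 18, 17, 17, 19, 23, 38, 27]
Pivot position: 5

After partitioning with pivot 19, the array becomes [19, 13, 18, 17, 17, 19, 23, 38, 27]. The pivot is placed at index 5. All elements to the left of the pivot are <= 19, and all elements to the right are > 19.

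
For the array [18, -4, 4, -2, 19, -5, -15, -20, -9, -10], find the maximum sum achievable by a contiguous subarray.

Using Kadane's algorithm on [18, -4, 4, -2, 19, -5, -15, -20, -9, -10]:

Scanning through the array:
Position 1 (value -4): max_ending_here = 14, max_so_far = 18
Position 2 (value 4): max_ending_here = 18, max_so_far = 18
Position 3 (value -2): max_ending_here = 16, max_so_far = 18
Position 4 (value 19): max_ending_here = 35, max_so_far = 35
Position 5 (value -5): max_ending_here = 30, max_so_far = 35
Position 6 (value -15): max_ending_here = 15, max_so_far = 35
Position 7 (value -20): max_ending_here = -5, max_so_far = 35
Position 8 (value -9): max_ending_here = -9, max_so_far = 35
Position 9 (value -10): max_ending_here = -10, max_so_far = 35

Maximum subarray: [18, -4, 4, -2, 19]
Maximum sum: 35

The maximum subarray is [18, -4, 4, -2, 19] with sum 35. This subarray runs from index 0 to index 4.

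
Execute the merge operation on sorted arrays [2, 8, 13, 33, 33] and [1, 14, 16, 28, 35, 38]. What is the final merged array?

Merging process:

Compare 2 vs 1: take 1 from right. Merged: [1]
Compare 2 vs 14: take 2 from left. Merged: [1, 2]
Compare 8 vs 14: take 8 from left. Merged: [1, 2, 8]
Compare 13 vs 14: take 13 from left. Merged: [1, 2, 8, 13]
Compare 33 vs 14: take 14 from right. Merged: [1, 2, 8, 13, 14]
Compare 33 vs 16: take 16 from right. Merged: [1, 2, 8, 13, 14, 16]
Compare 33 vs 28: take 28 from right. Merged: [1, 2, 8, 13, 14, 16, 28]
Compare 33 vs 35: take 33 from left. Merged: [1, 2, 8, 13, 14, 16, 28, 33]
Compare 33 vs 35: take 33 from left. Merged: [1, 2, 8, 13, 14, 16, 28, 33, 33]
Append remaining from right: [35, 38]. Merged: [1, 2, 8, 13, 14, 16, 28, 33, 33, 35, 38]

Final merged array: [1, 2, 8, 13, 14, 16, 28, 33, 33, 35, 38]
Total comparisons: 9

The merged array is [1, 2, 8, 13, 14, 16, 28, 33, 33, 35, 38], requiring 9 comparisons. The merge step runs in O(n) time where n is the total number of elements.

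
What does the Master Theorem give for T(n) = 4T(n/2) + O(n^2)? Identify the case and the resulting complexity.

Master Theorem for T(n) = 4T(n/2) + O(n^2):

a = 4, b = 2, c = 2
log_b(a) = log_2(4) = 2.0000

Case 2: c = 2 = log_2(4) = 2.0000
T(n) = O(n^2 log n) = O(n^2 log n)

For T(n) = 4T(n/2) + O(n^2): log_2(4) = 2.0000. This is Case 2 of the Master Theorem (c = log_b(a), equal work at all levels), giving O(n^2 log n).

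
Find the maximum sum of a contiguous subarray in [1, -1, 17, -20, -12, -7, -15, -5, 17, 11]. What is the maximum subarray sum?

Using Kadane's algorithm on [1, -1, 17, -20, -12, -7, -15, -5, 17, 11]:

Scanning through the array:
Position 1 (value -1): max_ending_here = 0, max_so_far = 1
Position 2 (value 17): max_ending_here = 17, max_so_far = 17
Position 3 (value -20): max_ending_here = -3, max_so_far = 17
Position 4 (value -12): max_ending_here = -12, max_so_far = 17
Position 5 (value -7): max_ending_here = -7, max_so_far = 17
Position 6 (value -15): max_ending_here = -15, max_so_far = 17
Position 7 (value -5): max_ending_here = -5, max_so_far = 17
Position 8 (value 17): max_ending_here = 17, max_so_far = 17
Position 9 (value 11): max_ending_here = 28, max_so_far = 28

Maximum subarray: [17, 11]
Maximum sum: 28

The maximum subarray is [17, 11] with sum 28. This subarray runs from index 8 to index 9.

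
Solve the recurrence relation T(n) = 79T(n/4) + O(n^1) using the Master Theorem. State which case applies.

Master Theorem for T(n) = 79T(n/4) + O(n^1):

a = 79, b = 4, c = 1
log_b(a) = log_4(79) = 3.1519

Case 1: c = 1 < log_4(79) = 3.1519
T(n) = O(n^(log_4 79))

For T(n) = 79T(n/4) + O(n^1): log_4(79) = 3.1519. This is Case 1 of the Master Theorem (c < log_b(a), work dominated by leaves), giving O(n^(log_4 79)).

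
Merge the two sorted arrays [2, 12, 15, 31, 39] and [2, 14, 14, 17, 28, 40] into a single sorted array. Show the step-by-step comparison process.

Merging process:

Compare 2 vs 2: take 2 from left. Merged: [2]
Compare 12 vs 2: take 2 from right. Merged: [2, 2]
Compare 12 vs 14: take 12 from left. Merged: [2, 2, 12]
Compare 15 vs 14: take 14 from right. Merged: [2, 2, 12, 14]
Compare 15 vs 14: take 14 from right. Merged: [2, 2, 12, 14, 14]
Compare 15 vs 17: take 15 from left. Merged: [2, 2, 12, 14, 14, 15]
Compare 31 vs 17: take 17 from right. Merged: [2, 2, 12, 14, 14, 15, 17]
Compare 31 vs 28: take 28 from right. Merged: [2, 2, 12, 14, 14, 15, 17, 28]
Compare 31 vs 40: take 31 from left. Merged: [2, 2, 12, 14, 14, 15, 17, 28, 31]
Compare 39 vs 40: take 39 from left. Merged: [2, 2, 12, 14, 14, 15, 17, 28, 31, 39]
Append remaining from right: [40]. Merged: [2, 2, 12, 14, 14, 15, 17, 28, 31, 39, 40]

Final merged array: [2, 2, 12, 14, 14, 15, 17, 28, 31, 39, 40]
Total comparisons: 10

The merged array is [2, 2, 12, 14, 14, 15, 17, 28, 31, 39, 40], requiring 10 comparisons. The merge step runs in O(n) time where n is the total number of elements.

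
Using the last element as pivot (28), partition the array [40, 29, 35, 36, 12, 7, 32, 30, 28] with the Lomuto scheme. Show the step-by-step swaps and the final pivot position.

Lomuto partition with pivot = 28:

Initial array: [40, 29, 35, 36, 12, 7, 32, 30, 28]

arr[0]=40 > 28: no swap
arr[1]=29 > 28: no swap
arr[2]=35 > 28: no swap
arr[3]=36 > 28: no swap
arr[4]=12 <= 28: swap with position 0, array becomes [12, 29, 35, 36, 40, 7, 32, 30, 28]
arr[5]=7 <= 28: swap with position 1, array becomes [12, 7, 35, 36, 40, 29, 32, 30, 28]
arr[6]=32 > 28: no swap
arr[7]=30 > 28: no swap

Place pivot at position 2: [12, 7, 28, 36, 40, 29, 32, 30, 35]
Pivot position: 2

After partitioning with pivot 28, the array becomes [12, 7, 28, 36, 40, 29, 32, 30, 35]. The pivot is placed at index 2. All elements to the left of the pivot are <= 28, and all elements to the right are > 28.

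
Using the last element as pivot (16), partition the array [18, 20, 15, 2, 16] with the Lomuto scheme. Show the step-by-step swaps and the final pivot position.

Lomuto partition with pivot = 16:

Initial array: [18, 20, 15, 2, 16]

arr[0]=18 > 16: no swap
arr[1]=20 > 16: no swap
arr[2]=15 <= 16: swap with position 0, array becomes [15, 20, 18, 2, 16]
arr[3]=2 <= 16: swap with position 1, array becomes [15, 2, 18, 20, 16]

Place pivot at position 2: [15, 2, 16, 20, 18]
Pivot position: 2

After partitioning with pivot 16, the array becomes [15, 2, 16, 20, 18]. The pivot is placed at index 2. All elements to the left of the pivot are <= 16, and all elements to the right are > 16.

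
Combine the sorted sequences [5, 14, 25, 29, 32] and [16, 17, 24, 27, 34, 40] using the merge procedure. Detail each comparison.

Merging process:

Compare 5 vs 16: take 5 from left. Merged: [5]
Compare 14 vs 16: take 14 from left. Merged: [5, 14]
Compare 25 vs 16: take 16 from right. Merged: [5, 14, 16]
Compare 25 vs 17: take 17 from right. Merged: [5, 14, 16, 17]
Compare 25 vs 24: take 24 from right. Merged: [5, 14, 16, 17, 24]
Compare 25 vs 27: take 25 from left. Merged: [5, 14, 16, 17, 24, 25]
Compare 29 vs 27: take 27 from right. Merged: [5, 14, 16, 17, 24, 25, 27]
Compare 29 vs 34: take 29 from left. Merged: [5, 14, 16, 17, 24, 25, 27, 29]
Compare 32 vs 34: take 32 from left. Merged: [5, 14, 16, 17, 24, 25, 27, 29, 32]
Append remaining from right: [34, 40]. Merged: [5, 14, 16, 17, 24, 25, 27, 29, 32, 34, 40]

Final merged array: [5, 14, 16, 17, 24, 25, 27, 29, 32, 34, 40]
Total comparisons: 9

The merged array is [5, 14, 16, 17, 24, 25, 27, 29, 32, 34, 40], requiring 9 comparisons. The merge step runs in O(n) time where n is the total number of elements.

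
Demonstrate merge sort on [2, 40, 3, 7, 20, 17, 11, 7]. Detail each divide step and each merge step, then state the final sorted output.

Merge sort trace:

Split: [2, 40, 3, 7, 20, 17, 11, 7] -> [2, 40, 3, 7] and [20, 17, 11, 7]
  Split: [2, 40, 3, 7] -> [2, 40] and [3, 7]
    Split: [2, 40] -> [2] and [40]
    Merge: [2] + [40] -> [2, 40]
    Split: [3, 7] -> [3] and [7]
    Merge: [3] + [7] -> [3, 7]
  Merge: [2, 40] + [3, 7] -> [2, 3, 7, 40]
  Split: [20, 17, 11, 7] -> [20, 17] and [11, 7]
    Split: [20, 17] -> [20] and [17]
    Merge: [20] + [17] -> [17, 20]
    Split: [11, 7] -> [11] and [7]
    Merge: [11] + [7] -> [7, 11]
  Merge: [17, 20] + [7, 11] -> [7, 11, 17, 20]
Merge: [2, 3, 7, 40] + [7, 11, 17, 20] -> [2, 3, 7, 7, 11, 17, 20, 40]

Final sorted array: [2, 3, 7, 7, 11, 17, 20, 40]

The merge sort proceeds by recursively splitting the array and merging sorted halves.
After all merges, the sorted array is [2, 3, 7, 7, 11, 17, 20, 40].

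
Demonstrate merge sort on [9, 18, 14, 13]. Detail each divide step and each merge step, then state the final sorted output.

Merge sort trace:

Split: [9, 18, 14, 13] -> [9, 18] and [14, 13]
  Split: [9, 18] -> [9] and [18]
  Merge: [9] + [18] -> [9, 18]
  Split: [14, 13] -> [14] and [13]
  Merge: [14] + [13] -> [13, 14]
Merge: [9, 18] + [13, 14] -> [9, 13, 14, 18]

Final sorted array: [9, 13, 14, 18]

The merge sort proceeds by recursively splitting the array and merging sorted halves.
After all merges, the sorted array is [9, 13, 14, 18].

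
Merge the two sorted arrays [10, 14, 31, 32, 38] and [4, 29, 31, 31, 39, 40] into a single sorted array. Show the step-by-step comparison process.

Merging process:

Compare 10 vs 4: take 4 from right. Merged: [4]
Compare 10 vs 29: take 10 from left. Merged: [4, 10]
Compare 14 vs 29: take 14 from left. Merged: [4, 10, 14]
Compare 31 vs 29: take 29 from right. Merged: [4, 10, 14, 29]
Compare 31 vs 31: take 31 from left. Merged: [4, 10, 14, 29, 31]
Compare 32 vs 31: take 31 from right. Merged: [4, 10, 14, 29, 31, 31]
Compare 32 vs 31: take 31 from right. Merged: [4, 10, 14, 29, 31, 31, 31]
Compare 32 vs 39: take 32 from left. Merged: [4, 10, 14, 29, 31, 31, 31, 32]
Compare 38 vs 39: take 38 from left. Merged: [4, 10, 14, 29, 31, 31, 31, 32, 38]
Append remaining from right: [39, 40]. Merged: [4, 10, 14, 29, 31, 31, 31, 32, 38, 39, 40]

Final merged array: [4, 10, 14, 29, 31, 31, 31, 32, 38, 39, 40]
Total comparisons: 9

The merged array is [4, 10, 14, 29, 31, 31, 31, 32, 38, 39, 40], requiring 9 comparisons. The merge step runs in O(n) time where n is the total number of elements.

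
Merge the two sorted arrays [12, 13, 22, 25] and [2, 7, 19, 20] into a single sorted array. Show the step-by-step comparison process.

Merging process:

Compare 12 vs 2: take 2 from right. Merged: [2]
Compare 12 vs 7: take 7 from right. Merged: [2, 7]
Compare 12 vs 19: take 12 from left. Merged: [2, 7, 12]
Compare 13 vs 19: take 13 from left. Merged: [2, 7, 12, 13]
Compare 22 vs 19: take 19 from right. Merged: [2, 7, 12, 13, 19]
Compare 22 vs 20: take 20 from right. Merged: [2, 7, 12, 13, 19, 20]
Append remaining from left: [22, 25]. Merged: [2, 7, 12, 13, 19, 20, 22, 25]

Final merged array: [2, 7, 12, 13, 19, 20, 22, 25]
Total comparisons: 6

The merged array is [2, 7, 12, 13, 19, 20, 22, 25], requiring 6 comparisons. The merge step runs in O(n) time where n is the total number of elements.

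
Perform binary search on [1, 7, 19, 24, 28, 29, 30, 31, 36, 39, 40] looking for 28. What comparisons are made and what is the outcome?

Binary search for 28 in [1, 7, 19, 24, 28, 29, 30, 31, 36, 39, 40]:

lo=0, hi=10, mid=5, arr[mid]=29 -> 29 > 28, search left half
lo=0, hi=4, mid=2, arr[mid]=19 -> 19 < 28, search right half
lo=3, hi=4, mid=3, arr[mid]=24 -> 24 < 28, search right half
lo=4, hi=4, mid=4, arr[mid]=28 -> Found target at index 4!

Binary search finds 28 at index 4 after 4 comparisons. The search repeatedly halves the search space by comparing with the middle element.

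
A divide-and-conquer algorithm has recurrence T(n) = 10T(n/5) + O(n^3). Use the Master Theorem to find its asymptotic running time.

Master Theorem for T(n) = 10T(n/5) + O(n^3):

a = 10, b = 5, c = 3
log_b(a) = log_5(10) = 1.4307

Case 3: c = 3 > log_5(10) = 1.4307
T(n) = O(n^3) = O(n^3)

For T(n) = 10T(n/5) + O(n^3): log_5(10) = 1.4307. This is Case 3 of the Master Theorem (c > log_b(a), work dominated by root), giving O(n^3).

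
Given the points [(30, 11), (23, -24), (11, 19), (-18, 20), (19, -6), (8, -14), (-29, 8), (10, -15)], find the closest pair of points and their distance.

Computing all pairwise distances among 8 points:

d((30, 11), (23, -24)) = 35.6931
d((30, 11), (11, 19)) = 20.6155
d((30, 11), (-18, 20)) = 48.8365
d((30, 11), (19, -6)) = 20.2485
d((30, 11), (8, -14)) = 33.3017
d((30, 11), (-29, 8)) = 59.0762
d((30, 11), (10, -15)) = 32.8024
d((23, -24), (11, 19)) = 44.643
d((23, -24), (-18, 20)) = 60.1415
d((23, -24), (19, -6)) = 18.4391
d((23, -24), (8, -14)) = 18.0278
d((23, -24), (-29, 8)) = 61.0574
d((23, -24), (10, -15)) = 15.8114
d((11, 19), (-18, 20)) = 29.0172
d((11, 19), (19, -6)) = 26.2488
d((11, 19), (8, -14)) = 33.1361
d((11, 19), (-29, 8)) = 41.4849
d((11, 19), (10, -15)) = 34.0147
d((-18, 20), (19, -6)) = 45.2217
d((-18, 20), (8, -14)) = 42.8019
d((-18, 20), (-29, 8)) = 16.2788
d((-18, 20), (10, -15)) = 44.8219
d((19, -6), (8, -14)) = 13.6015
d((19, -6), (-29, 8)) = 50.0
d((19, -6), (10, -15)) = 12.7279
d((8, -14), (-29, 8)) = 43.0465
d((8, -14), (10, -15)) = 2.2361 <-- minimum
d((-29, 8), (10, -15)) = 45.2769

Closest pair: (8, -14) and (10, -15) with distance 2.2361

The closest pair is (8, -14) and (10, -15) with Euclidean distance 2.2361. For 8 points, brute-force pairwise comparison is shown above. For large n, the divide-and-conquer algorithm (sort by x, recurse on halves, check the dividing strip) achieves O(n log n).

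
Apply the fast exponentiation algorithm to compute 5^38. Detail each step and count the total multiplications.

Computing 5^38 by squaring (build up from 5^1; each line after the first costs one multiplication):

5^1 = 5
5^2 = (5^1)^2 = 5^2 = 25
5^4 = (5^2)^2 = 25^2 = 625
5^8 = (5^4)^2 = 625^2 = 390625
5^9 = 5 * 5^8 = 5 * 390625 = 1953125
5^18 = (5^9)^2 = 1953125^2 = 3814697265625
5^19 = 5 * 5^18 = 5 * 3814697265625 = 19073486328125
5^38 = (5^19)^2 = 19073486328125^2 = 363797880709171295166015625

Result: 363797880709171295166015625
Multiplications needed: 7 (7 lines after 5^1)

5^38 = 363797880709171295166015625. Using exponentiation by squaring, this requires 7 multiplications. The key idea: if the exponent is even, square the half-power; if odd, multiply by the base once.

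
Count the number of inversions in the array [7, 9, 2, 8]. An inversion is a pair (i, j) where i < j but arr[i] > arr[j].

Finding inversions in [7, 9, 2, 8]:

(0, 2): arr[0]=7 > arr[2]=2
(1, 2): arr[1]=9 > arr[2]=2
(1, 3): arr[1]=9 > arr[3]=8

Total inversions: 3

The array has 3 inversion(s): (0,2), (1,2), (1,3). Each pair (i,j) satisfies i < j and arr[i] > arr[j].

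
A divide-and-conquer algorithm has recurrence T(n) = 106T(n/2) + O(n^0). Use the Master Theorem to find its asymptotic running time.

Master Theorem for T(n) = 106T(n/2) + O(n^0):

a = 106, b = 2, c = 0
log_b(a) = log_2(106) = 6.7279

Case 1: c = 0 < log_2(106) = 6.7279
T(n) = O(n^(log_2 106))

For T(n) = 106T(n/2) + O(n^0): log_2(106) = 6.7279. This is Case 1 of the Master Theorem (c < log_b(a), work dominated by leaves), giving O(n^(log_2 106)).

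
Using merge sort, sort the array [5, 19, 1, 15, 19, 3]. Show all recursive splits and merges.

Merge sort trace:

Split: [5, 19, 1, 15, 19, 3] -> [5, 19, 1] and [15, 19, 3]
  Split: [5, 19, 1] -> [5] and [19, 1]
    Split: [19, 1] -> [19] and [1]
    Merge: [19] + [1] -> [1, 19]
  Merge: [5] + [1, 19] -> [1, 5, 19]
  Split: [15, 19, 3] -> [15] and [19, 3]
    Split: [19, 3] -> [19] and [3]
    Merge: [19] + [3] -> [3, 19]
  Merge: [15] + [3, 19] -> [3, 15, 19]
Merge: [1, 5, 19] + [3, 15, 19] -> [1, 3, 5, 15, 19, 19]

Final sorted array: [1, 3, 5, 15, 19, 19]

The merge sort proceeds by recursively splitting the array and merging sorted halves.
After all merges, the sorted array is [1, 3, 5, 15, 19, 19].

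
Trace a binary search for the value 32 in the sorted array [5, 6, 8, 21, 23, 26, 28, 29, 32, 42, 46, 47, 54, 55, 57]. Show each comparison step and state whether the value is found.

Binary search for 32 in [5, 6, 8, 21, 23, 26, 28, 29, 32, 42, 46, 47, 54, 55, 57]:

lo=0, hi=14, mid=7, arr[mid]=29 -> 29 < 32, search right half
lo=8, hi=14, mid=11, arr[mid]=47 -> 47 > 32, search left half
lo=8, hi=10, mid=9, arr[mid]=42 -> 42 > 32, search left half
lo=8, hi=8, mid=8, arr[mid]=32 -> Found target at index 8!

Binary search finds 32 at index 8 after 4 comparisons. The search repeatedly halves the search space by comparing with the middle element.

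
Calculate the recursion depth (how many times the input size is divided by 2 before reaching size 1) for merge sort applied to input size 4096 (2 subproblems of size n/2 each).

For divide and conquer with division factor 2:

Problem sizes at each level:
Level 0: 4096
Level 1: 2048
Level 2: 1024
Level 3: 512
Level 4: 256
Level 5: 128
Level 6: 64
Level 7: 32
Level 8: 16
Level 9: 8
Level 10: 4
Level 11: 2
Level 12: 1

The root is level 0 and the size-1 base case is level 12 (the tree spans levels 0 through 12, i.e. 13 levels counting the root), so the depth is the number of divisions: log_2(4096) = 12

The recursion tree depth is log_2(4096) = 12. At each level, the problem size is divided by 2, so it takes 12 divisions to reduce to a base case of size 1. The algorithm makes 2 recursive calls at each level.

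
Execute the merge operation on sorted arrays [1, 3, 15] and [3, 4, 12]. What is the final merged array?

Merging process:

Compare 1 vs 3: take 1 from left. Merged: [1]
Compare 3 vs 3: take 3 from left. Merged: [1, 3]
Compare 15 vs 3: take 3 from right. Merged: [1, 3, 3]
Compare 15 vs 4: take 4 from right. Merged: [1, 3, 3, 4]
Compare 15 vs 12: take 12 from right. Merged: [1, 3, 3, 4, 12]
Append remaining from left: [15]. Merged: [1, 3, 3, 4, 12, 15]

Final merged array: [1, 3, 3, 4, 12, 15]
Total comparisons: 5

The merged array is [1, 3, 3, 4, 12, 15], requiring 5 comparisons. The merge step runs in O(n) time where n is the total number of elements.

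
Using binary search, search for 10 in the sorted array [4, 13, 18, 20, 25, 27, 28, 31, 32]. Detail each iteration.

Binary search for 10 in [4, 13, 18, 20, 25, 27, 28, 31, 32]:

lo=0, hi=8, mid=4, arr[mid]=25 -> 25 > 10, search left half
lo=0, hi=3, mid=1, arr[mid]=13 -> 13 > 10, search left half
lo=0, hi=0, mid=0, arr[mid]=4 -> 4 < 10, search right half
lo=1 > hi=0, target 10 not found

Binary search determines that 10 is not in the array after 3 comparisons. The search space was exhausted without finding the target.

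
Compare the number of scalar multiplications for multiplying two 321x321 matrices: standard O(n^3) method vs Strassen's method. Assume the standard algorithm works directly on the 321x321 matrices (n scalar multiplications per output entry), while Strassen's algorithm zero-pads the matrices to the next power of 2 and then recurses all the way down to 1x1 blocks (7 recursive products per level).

Matrix multiplication for 321x321 matrices:

Strassen's algorithm requires power-of-2 dimensions. Pad 321x321 to 512x512 (next power of 2).

Standard algorithm: 321^3 = 33076161 multiplications
Strassen's algorithm: 7^(log2(512)) = 7^9 = 40353607 multiplications
Difference: 33076161 - 40353607 = -7277446 (Strassen uses MORE here due to padding overhead — for small or just-over-power-of-2 n, padding can outweigh the per-level savings)

Standard: 33076161 multiplications (321^3). Strassen: 40353607 multiplications (7^9, after padding to 512x512). Strassen reduces 8 recursive multiplications to 7 at each level.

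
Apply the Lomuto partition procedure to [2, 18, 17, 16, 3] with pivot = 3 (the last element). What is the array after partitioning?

Lomuto partition with pivot = 3:

Initial array: [2, 18, 17, 16, 3]

arr[0]=2 <= 3: swap with position 0, array becomes [2, 18, 17, 16, 3]
arr[1]=18 > 3: no swap
arr[2]=17 > 3: no swap
arr[3]=16 > 3: no swap

Place pivot at position 1: [2, 3, 17, 16, 18]
Pivot position: 1

After partitioning with pivot 3, the array becomes [2, 3, 17, 16, 18]. The pivot is placed at index 1. All elements to the left of the pivot are <= 3, and all elements to the right are > 3.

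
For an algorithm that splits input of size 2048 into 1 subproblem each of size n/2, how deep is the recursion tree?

For divide and conquer with division factor 2:

Problem sizes at each level:
Level 0: 2048
Level 1: 1024
Level 2: 512
Level 3: 256
Level 4: 128
Level 5: 64
Level 6: 32
Level 7: 16
Level 8: 8
Level 9: 4
Level 10: 2
Level 11: 1

The root is level 0 and the size-1 base case is level 11 (the tree spans levels 0 through 11, i.e. 12 levels counting the root), so the depth is the number of divisions: log_2(2048) = 11

The recursion tree depth is log_2(2048) = 11. At each level, the problem size is divided by 2, so it takes 11 divisions to reduce to a base case of size 1. The algorithm makes 1 recursive call at each level.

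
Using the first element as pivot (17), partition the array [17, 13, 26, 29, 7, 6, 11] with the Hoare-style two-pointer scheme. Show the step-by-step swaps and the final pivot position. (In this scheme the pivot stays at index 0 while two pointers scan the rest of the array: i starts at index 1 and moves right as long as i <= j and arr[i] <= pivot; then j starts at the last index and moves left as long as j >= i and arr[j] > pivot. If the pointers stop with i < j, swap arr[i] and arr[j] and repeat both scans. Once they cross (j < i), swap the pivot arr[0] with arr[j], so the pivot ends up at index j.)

Hoare-style two-pointer partition with pivot = 17:

Initial array: [17, 13, 26, 29, 7, 6, 11]

Pointers start at i = 1, j = 6.
i stops at index 2 (arr[2]=26 > 17), j stops at index 6 (arr[6]=11 <= 17): swap arr[2] and arr[6], array becomes [17, 13, 11, 29, 7, 6, 26]
i stops at index 3 (arr[3]=29 > 17), j stops at index 5 (arr[5]=6 <= 17): swap arr[3] and arr[5], array becomes [17, 13, 11, 6, 7, 29, 26]
i ends at 5, j ends at 4: the pointers have crossed (j < i), so scanning stops.

Swap pivot arr[0] with arr[4] to place pivot at position 4: [7, 13, 11, 6, 17, 29, 26]
Pivot position: 4

After partitioning with pivot 17, the array becomes [7, 13, 11, 6, 17, 29, 26]. The pivot is placed at index 4. All elements to the left of the pivot are <= 17, and all elements to the right are > 17.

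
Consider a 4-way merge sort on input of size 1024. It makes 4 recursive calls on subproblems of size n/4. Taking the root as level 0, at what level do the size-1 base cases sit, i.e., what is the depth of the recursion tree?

For divide and conquer with division factor 4:

Problem sizes at each level:
Level 0: 1024
Level 1: 256
Level 2: 64
Level 3: 16
Level 4: 4
Level 5: 1

The root is level 0 and the size-1 base case is level 5 (the tree spans levels 0 through 5, i.e. 6 levels counting the root), so the depth is the number of divisions: log_4(1024) = 5

The recursion tree depth is log_4(1024) = 5. At each level, the problem size is divided by 4, so it takes 5 divisions to reduce to a base case of size 1. The algorithm makes 4 recursive calls at each level.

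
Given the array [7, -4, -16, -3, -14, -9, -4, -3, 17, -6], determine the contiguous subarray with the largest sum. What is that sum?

Using Kadane's algorithm on [7, -4, -16, -3, -14, -9, -4, -3, 17, -6]:

Scanning through the array:
Position 1 (value -4): max_ending_here = 3, max_so_far = 7
Position 2 (value -16): max_ending_here = -13, max_so_far = 7
Position 3 (value -3): max_ending_here = -3, max_so_far = 7
Position 4 (value -14): max_ending_here = -14, max_so_far = 7
Position 5 (value -9): max_ending_here = -9, max_so_far = 7
Position 6 (value -4): max_ending_here = -4, max_so_far = 7
Position 7 (value -3): max_ending_here = -3, max_so_far = 7
Position 8 (value 17): max_ending_here = 17, max_so_far = 17
Position 9 (value -6): max_ending_here = 11, max_so_far = 17

Maximum subarray: [17]
Maximum sum: 17

The maximum subarray is [17] with sum 17. This subarray runs from index 8 to index 8.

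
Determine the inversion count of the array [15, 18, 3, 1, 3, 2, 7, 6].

Finding inversions in [15, 18, 3, 1, 3, 2, 7, 6]:

(0, 2): arr[0]=15 > arr[2]=3
(0, 3): arr[0]=15 > arr[3]=1
(0, 4): arr[0]=15 > arr[4]=3
(0, 5): arr[0]=15 > arr[5]=2
(0, 6): arr[0]=15 > arr[6]=7
(0, 7): arr[0]=15 > arr[7]=6
(1, 2): arr[1]=18 > arr[2]=3
(1, 3): arr[1]=18 > arr[3]=1
(1, 4): arr[1]=18 > arr[4]=3
(1, 5): arr[1]=18 > arr[5]=2
(1, 6): arr[1]=18 > arr[6]=7
(1, 7): arr[1]=18 > arr[7]=6
(2, 3): arr[2]=3 > arr[3]=1
(2, 5): arr[2]=3 > arr[5]=2
(4, 5): arr[4]=3 > arr[5]=2
(6, 7): arr[6]=7 > arr[7]=6

Total inversions: 16

The array has 16 inversion(s): (0,2), (0,3), (0,4), (0,5), (0,6), (0,7), (1,2), (1,3), (1,4), (1,5), (1,6), (1,7), (2,3), (2,5), (4,5), (6,7). Each pair (i,j) satisfies i < j and arr[i] > arr[j].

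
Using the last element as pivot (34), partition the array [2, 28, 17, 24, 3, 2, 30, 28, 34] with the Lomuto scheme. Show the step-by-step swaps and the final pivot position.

Lomuto partition with pivot = 34:

Initial array: [2, 28, 17, 24, 3, 2, 30, 28, 34]

arr[0]=2 <= 34: swap with position 0, array becomes [2, 28, 17, 24, 3, 2, 30, 28, 34]
arr[1]=28 <= 34: swap with position 1, array becomes [2, 28, 17, 24, 3, 2, 30, 28, 34]
arr[2]=17 <= 34: swap with position 2, array becomes [2, 28, 17, 24, 3, 2, 30, 28, 34]
arr[3]=24 <= 34: swap with position 3, array becomes [2, 28, 17, 24, 3, 2, 30, 28, 34]
arr[4]=3 <= 34: swap with position 4, array becomes [2, 28, 17, 24, 3, 2, 30, 28, 34]
arr[5]=2 <= 34: swap with position 5, array becomes [2, 28, 17, 24, 3, 2, 30, 28, 34]
arr[6]=30 <= 34: swap with position 6, array becomes [2, 28, 17, 24, 3, 2, 30, 28, 34]
arr[7]=28 <= 34: swap with position 7, array becomes [2, 28, 17, 24, 3, 2, 30, 28, 34]

Place pivot at position 8: [2, 28, 17, 24, 3, 2, 30, 28, 34]
Pivot position: 8

After partitioning with pivot 34, the array becomes [2, 28, 17, 24, 3, 2, 30, 28, 34]. The pivot is placed at index 8. All elements to the left of the pivot are <= 34, and all elements to the right are > 34.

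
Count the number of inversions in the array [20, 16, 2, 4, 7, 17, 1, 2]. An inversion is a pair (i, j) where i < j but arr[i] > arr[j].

Finding inversions in [20, 16, 2, 4, 7, 17, 1, 2]:

(0, 1): arr[0]=20 > arr[1]=16
(0, 2): arr[0]=20 > arr[2]=2
(0, 3): arr[0]=20 > arr[3]=4
(0, 4): arr[0]=20 > arr[4]=7
(0, 5): arr[0]=20 > arr[5]=17
(0, 6): arr[0]=20 > arr[6]=1
(0, 7): arr[0]=20 > arr[7]=2
(1, 2): arr[1]=16 > arr[2]=2
(1, 3): arr[1]=16 > arr[3]=4
(1, 4): arr[1]=16 > arr[4]=7
(1, 6): arr[1]=16 > arr[6]=1
(1, 7): arr[1]=16 > arr[7]=2
(2, 6): arr[2]=2 > arr[6]=1
(3, 6): arr[3]=4 > arr[6]=1
(3, 7): arr[3]=4 > arr[7]=2
(4, 6): arr[4]=7 > arr[6]=1
(4, 7): arr[4]=7 > arr[7]=2
(5, 6): arr[5]=17 > arr[6]=1
(5, 7): arr[5]=17 > arr[7]=2

Total inversions: 19

The array has 19 inversion(s): (0,1), (0,2), (0,3), (0,4), (0,5), (0,6), (0,7), (1,2), (1,3), (1,4), (1,6), (1,7), (2,6), (3,6), (3,7), (4,6), (4,7), (5,6), (5,7). Each pair (i,j) satisfies i < j and arr[i] > arr[j].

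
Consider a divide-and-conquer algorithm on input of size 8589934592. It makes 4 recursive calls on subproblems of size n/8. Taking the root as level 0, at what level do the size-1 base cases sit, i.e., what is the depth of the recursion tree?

For divide and conquer with division factor 8:

Problem sizes at each level:
Level 0: 8589934592
Level 1: 1073741824
Level 2: 134217728
Level 3: 16777216
Level 4: 2097152
Level 5: 262144
Level 6: 32768
Level 7: 4096
Level 8: 512
Level 9: 64
Level 10: 8
Level 11: 1

The root is level 0 and the size-1 base case is level 11 (the tree spans levels 0 through 11, i.e. 12 levels counting the root), so the depth is the number of divisions: log_8(8589934592) = 11

The recursion tree depth is log_8(8589934592) = 11. At each level, the problem size is divided by 8, so it takes 11 divisions to reduce to a base case of size 1. The algorithm makes 4 recursive calls at each level.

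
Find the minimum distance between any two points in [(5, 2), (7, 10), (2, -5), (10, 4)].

Computing all pairwise distances among 4 points:

d((5, 2), (7, 10)) = 8.2462
d((5, 2), (2, -5)) = 7.6158
d((5, 2), (10, 4)) = 5.3852 <-- minimum
d((7, 10), (2, -5)) = 15.8114
d((7, 10), (10, 4)) = 6.7082
d((2, -5), (10, 4)) = 12.0416

Closest pair: (5, 2) and (10, 4) with distance 5.3852

The closest pair is (5, 2) and (10, 4) with Euclidean distance 5.3852. For 4 points, brute-force pairwise comparison is shown above. For large n, the divide-and-conquer algorithm (sort by x, recurse on halves, check the dividing strip) achieves O(n log n).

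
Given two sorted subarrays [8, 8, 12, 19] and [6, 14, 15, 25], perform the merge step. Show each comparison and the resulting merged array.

Merging process:

Compare 8 vs 6: take 6 from right. Merged: [6]
Compare 8 vs 14: take 8 from left. Merged: [6, 8]
Compare 8 vs 14: take 8 from left. Merged: [6, 8, 8]
Compare 12 vs 14: take 12 from left. Merged: [6, 8, 8, 12]
Compare 19 vs 14: take 14 from right. Merged: [6, 8, 8, 12, 14]
Compare 19 vs 15: take 15 from right. Merged: [6, 8, 8, 12, 14, 15]
Compare 19 vs 25: take 19 from left. Merged: [6, 8, 8, 12, 14, 15, 19]
Append remaining from right: [25]. Merged: [6, 8, 8, 12, 14, 15, 19, 25]

Final merged array: [6, 8, 8, 12, 14, 15, 19, 25]
Total comparisons: 7

The merged array is [6, 8, 8, 12, 14, 15, 19, 25], requiring 7 comparisons. The merge step runs in O(n) time where n is the total number of elements.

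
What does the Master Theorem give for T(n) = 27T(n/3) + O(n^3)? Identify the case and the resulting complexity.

Master Theorem for T(n) = 27T(n/3) + O(n^3):

a = 27, b = 3, c = 3
log_b(a) = log_3(27) = 3.0000

Case 2: c = 3 = log_3(27) = 3.0000
T(n) = O(n^3 log n) = O(n^3 log n)

For T(n) = 27T(n/3) + O(n^3): log_3(27) = 3.0000. This is Case 2 of the Master Theorem (c = log_b(a), equal work at all levels), giving O(n^3 log n).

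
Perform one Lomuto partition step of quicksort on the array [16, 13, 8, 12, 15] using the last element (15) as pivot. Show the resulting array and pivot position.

Lomuto partition with pivot = 15:

Initial array: [16, 13, 8, 12, 15]

arr[0]=16 > 15: no swap
arr[1]=13 <= 15: swap with position 0, array becomes [13, 16, 8, 12, 15]
arr[2]=8 <= 15: swap with position 1, array becomes [13, 8, 16, 12, 15]
arr[3]=12 <= 15: swap with position 2, array becomes [13, 8, 12, 16, 15]

Place pivot at position 3: [13, 8, 12, 15, 16]
Pivot position: 3

After partitioning with pivot 15, the array becomes [13, 8, 12, 15, 16]. The pivot is placed at index 3. All elements to the left of the pivot are <= 15, and all elements to the right are > 15.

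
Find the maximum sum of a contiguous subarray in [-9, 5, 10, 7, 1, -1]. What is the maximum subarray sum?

Using Kadane's algorithm on [-9, 5, 10, 7, 1, -1]:

Scanning through the array:
Position 1 (value 5): max_ending_here = 5, max_so_far = 5
Position 2 (value 10): max_ending_here = 15, max_so_far = 15
Position 3 (value 7): max_ending_here = 22, max_so_far = 22
Position 4 (value 1): max_ending_here = 23, max_so_far = 23
Position 5 (value -1): max_ending_here = 22, max_so_far = 23

Maximum subarray: [5, 10, 7, 1]
Maximum sum: 23

The maximum subarray is [5, 10, 7, 1] with sum 23. This subarray runs from index 1 to index 4.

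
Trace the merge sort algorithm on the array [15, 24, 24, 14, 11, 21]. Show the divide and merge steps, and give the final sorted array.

Merge sort trace:

Split: [15, 24, 24, 14, 11, 21] -> [15, 24, 24] and [14, 11, 21]
  Split: [15, 24, 24] -> [15] and [24, 24]
    Split: [24, 24] -> [24] and [24]
    Merge: [24] + [24] -> [24, 24]
  Merge: [15] + [24, 24] -> [15, 24, 24]
  Split: [14, 11, 21] -> [14] and [11, 21]
    Split: [11, 21] -> [11] and [21]
    Merge: [11] + [21] -> [11, 21]
  Merge: [14] + [11, 21] -> [11, 14, 21]
Merge: [15, 24, 24] + [11, 14, 21] -> [11, 14, 15, 21, 24, 24]

Final sorted array: [11, 14, 15, 21, 24, 24]

The merge sort proceeds by recursively splitting the array and merging sorted halves.
After all merges, the sorted array is [11, 14, 15, 21, 24, 24].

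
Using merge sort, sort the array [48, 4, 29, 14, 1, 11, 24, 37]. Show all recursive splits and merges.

Merge sort trace:

Split: [48, 4, 29, 14, 1, 11, 24, 37] -> [48, 4, 29, 14] and [1, 11, 24, 37]
  Split: [48, 4, 29, 14] -> [48, 4] and [29, 14]
    Split: [48, 4] -> [48] and [4]
    Merge: [48] + [4] -> [4, 48]
    Split: [29, 14] -> [29] and [14]
    Merge: [29] + [14] -> [14, 29]
  Merge: [4, 48] + [14, 29] -> [4, 14, 29, 48]
  Split: [1, 11, 24, 37] -> [1, 11] and [24, 37]
    Split: [1, 11] -> [1] and [11]
    Merge: [1] + [11] -> [1, 11]
    Split: [24, 37] -> [24] and [37]
    Merge: [24] + [37] -> [24, 37]
  Merge: [1, 11] + [24, 37] -> [1, 11, 24, 37]
Merge: [4, 14, 29, 48] + [1, 11, 24, 37] -> [1, 4, 11, 14, 24, 29, 37, 48]

Final sorted array: [1, 4, 11, 14, 24, 29, 37, 48]

The merge sort proceeds by recursively splitting the array and merging sorted halves.
After all merges, the sorted array is [1, 4, 11, 14, 24, 29, 37, 48].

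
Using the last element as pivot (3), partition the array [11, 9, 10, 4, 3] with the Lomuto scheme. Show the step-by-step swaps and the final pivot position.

Lomuto partition with pivot = 3:

Initial array: [11, 9, 10, 4, 3]

arr[0]=11 > 3: no swap
arr[1]=9 > 3: no swap
arr[2]=10 > 3: no swap
arr[3]=4 > 3: no swap

Place pivot at position 0: [3, 9, 10, 4, 11]
Pivot position: 0

After partitioning with pivot 3, the array becomes [3, 9, 10, 4, 11]. The pivot is placed at index 0. All elements to the left of the pivot are <= 3, and all elements to the right are > 3.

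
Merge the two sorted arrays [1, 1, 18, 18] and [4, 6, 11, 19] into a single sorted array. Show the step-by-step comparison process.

Merging process:

Compare 1 vs 4: take 1 from left. Merged: [1]
Compare 1 vs 4: take 1 from left. Merged: [1, 1]
Compare 18 vs 4: take 4 from right. Merged: [1, 1, 4]
Compare 18 vs 6: take 6 from right. Merged: [1, 1, 4, 6]
Compare 18 vs 11: take 11 from right. Merged: [1, 1, 4, 6, 11]
Compare 18 vs 19: take 18 from left. Merged: [1, 1, 4, 6, 11, 18]
Compare 18 vs 19: take 18 from left. Merged: [1, 1, 4, 6, 11, 18, 18]
Append remaining from right: [19]. Merged: [1, 1, 4, 6, 11, 18, 18, 19]

Final merged array: [1, 1, 4, 6, 11, 18, 18, 19]
Total comparisons: 7

The merged array is [1, 1, 4, 6, 11, 18, 18, 19], requiring 7 comparisons. The merge step runs in O(n) time where n is the total number of elements.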